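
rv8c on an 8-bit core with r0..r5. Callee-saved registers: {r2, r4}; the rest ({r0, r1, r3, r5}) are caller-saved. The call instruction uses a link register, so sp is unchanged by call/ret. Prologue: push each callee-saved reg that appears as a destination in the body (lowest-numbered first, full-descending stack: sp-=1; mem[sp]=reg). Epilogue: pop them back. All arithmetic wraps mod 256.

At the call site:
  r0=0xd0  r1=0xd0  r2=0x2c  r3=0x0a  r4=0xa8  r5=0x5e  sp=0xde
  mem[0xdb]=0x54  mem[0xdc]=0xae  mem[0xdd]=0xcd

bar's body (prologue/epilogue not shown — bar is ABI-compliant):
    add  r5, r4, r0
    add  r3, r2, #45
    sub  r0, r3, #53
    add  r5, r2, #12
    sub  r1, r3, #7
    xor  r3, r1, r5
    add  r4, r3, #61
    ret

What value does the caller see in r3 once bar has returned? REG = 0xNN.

REG = 0x6a

prologue: push r4 -> mem[0xdd]=0xa8, sp=0xdd
body[0] add  r5, r4, r0 -> r5=0x78
body[1] add  r3, r2, #45 -> r3=0x59
body[2] sub  r0, r3, #53 -> r0=0x24
body[3] add  r5, r2, #12 -> r5=0x38
body[4] sub  r1, r3, #7 -> r1=0x52
body[5] xor  r3, r1, r5 -> r3=0x6a
body[6] add  r4, r3, #61 -> r4=0xa7
epilogue: pop r4=0xa8, sp=0xde
r3 is caller-saved -> body value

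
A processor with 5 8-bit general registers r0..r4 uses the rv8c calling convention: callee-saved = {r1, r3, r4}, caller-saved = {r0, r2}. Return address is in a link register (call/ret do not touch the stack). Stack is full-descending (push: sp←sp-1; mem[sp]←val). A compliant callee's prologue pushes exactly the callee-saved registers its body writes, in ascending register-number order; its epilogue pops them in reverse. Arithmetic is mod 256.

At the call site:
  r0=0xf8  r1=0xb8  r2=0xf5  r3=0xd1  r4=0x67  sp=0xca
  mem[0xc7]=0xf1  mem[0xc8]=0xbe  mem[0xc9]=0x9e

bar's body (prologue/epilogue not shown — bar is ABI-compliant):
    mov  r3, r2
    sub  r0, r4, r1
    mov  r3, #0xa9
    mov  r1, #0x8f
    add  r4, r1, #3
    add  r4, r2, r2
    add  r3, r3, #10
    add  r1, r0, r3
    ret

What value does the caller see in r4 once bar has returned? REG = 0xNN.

REG = 0x67

prologue: push r1 → mem[0xc9]=0xb8, sp=0xc9
prologue: push r3 → mem[0xc8]=0xd1, sp=0xc8
prologue: push r4 → mem[0xc7]=0x67, sp=0xc7
body[0] mov  r3, r2 → r3=0xf5
body[1] sub  r0, r4, r1 → r0=0xaf
body[2] mov  r3, #0xa9 → r3=0xa9
body[3] mov  r1, #0x8f → r1=0x8f
body[4] add  r4, r1, #3 → r4=0x92
body[5] add  r4, r2, r2 → r4=0xea
body[6] add  r3, r3, #10 → r3=0xb3
body[7] add  r1, r0, r3 → r1=0x62
epilogue: pop r4=0x67, sp=0xc8
epilogue: pop r3=0xd1, sp=0xc9
epilogue: pop r1=0xb8, sp=0xca
r4 is callee-saved → restored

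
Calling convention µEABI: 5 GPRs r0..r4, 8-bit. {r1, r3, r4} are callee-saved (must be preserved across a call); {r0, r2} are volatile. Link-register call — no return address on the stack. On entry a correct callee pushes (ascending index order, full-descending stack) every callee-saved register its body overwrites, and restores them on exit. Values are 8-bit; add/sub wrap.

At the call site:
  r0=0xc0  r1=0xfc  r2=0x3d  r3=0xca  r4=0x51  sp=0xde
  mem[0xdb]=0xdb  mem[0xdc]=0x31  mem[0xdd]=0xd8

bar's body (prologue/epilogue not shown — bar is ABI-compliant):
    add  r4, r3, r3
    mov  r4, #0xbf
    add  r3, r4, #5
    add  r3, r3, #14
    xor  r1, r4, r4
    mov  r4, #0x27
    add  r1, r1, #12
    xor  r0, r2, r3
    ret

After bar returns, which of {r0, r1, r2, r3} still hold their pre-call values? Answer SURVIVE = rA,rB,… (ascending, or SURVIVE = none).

SURVIVE = r1,r2,r3

prologue: push r1 -> mem[0xdd]=0xfc, sp=0xdd
prologue: push r3 -> mem[0xdc]=0xca, sp=0xdc
prologue: push r4 -> mem[0xdb]=0x51, sp=0xdb
body[0] add  r4, r3, r3 -> r4=0x94
body[1] mov  r4, #0xbf -> r4=0xbf
body[2] add  r3, r4, #5 -> r3=0xc4
body[3] add  r3, r3, #14 -> r3=0xd2
body[4] xor  r1, r4, r4 -> r1=0x00
body[5] mov  r4, #0x27 -> r4=0x27
body[6] add  r1, r1, #12 -> r1=0x0c
body[7] xor  r0, r2, r3 -> r0=0xef
epilogue: pop r4=0x51, sp=0xdc
epilogue: pop r3=0xca, sp=0xdd
epilogue: pop r1=0xfc, sp=0xde
r0: caller-saved, written=True
r1: callee-saved, written=True
r2: caller-saved, written=False
r3: callee-saved, written=True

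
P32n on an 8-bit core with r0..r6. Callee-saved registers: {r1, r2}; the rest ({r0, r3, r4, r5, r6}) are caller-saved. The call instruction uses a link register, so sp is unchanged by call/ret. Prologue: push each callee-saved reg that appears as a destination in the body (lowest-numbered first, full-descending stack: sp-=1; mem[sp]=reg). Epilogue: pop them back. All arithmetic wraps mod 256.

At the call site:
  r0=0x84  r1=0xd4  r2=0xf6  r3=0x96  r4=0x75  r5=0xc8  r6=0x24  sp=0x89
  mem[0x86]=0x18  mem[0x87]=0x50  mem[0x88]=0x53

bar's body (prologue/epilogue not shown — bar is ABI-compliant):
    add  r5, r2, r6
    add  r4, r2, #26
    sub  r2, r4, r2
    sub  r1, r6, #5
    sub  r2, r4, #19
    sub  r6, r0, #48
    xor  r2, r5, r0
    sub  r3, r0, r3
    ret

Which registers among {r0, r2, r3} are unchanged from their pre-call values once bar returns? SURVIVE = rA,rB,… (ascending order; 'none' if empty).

SURVIVE = r0,r2

prologue: push r1 → mem[0x88]=0xd4, sp=0x88
prologue: push r2 → mem[0x87]=0xf6, sp=0x87
body[0] add  r5, r2, r6 → r5=0x1a
body[1] add  r4, r2, #26 → r4=0x10
body[2] sub  r2, r4, r2 → r2=0x1a
body[3] sub  r1, r6, #5 → r1=0x1f
body[4] sub  r2, r4, #19 → r2=0xfd
body[5] sub  r6, r0, #48 → r6=0x54
body[6] xor  r2, r5, r0 → r2=0x9e
body[7] sub  r3, r0, r3 → r3=0xee
epilogue: pop r2=0xf6, sp=0x88
epilogue: pop r1=0xd4, sp=0x89
r0: caller-saved, written=False
r2: callee-saved, written=True
r3: caller-saved, written=True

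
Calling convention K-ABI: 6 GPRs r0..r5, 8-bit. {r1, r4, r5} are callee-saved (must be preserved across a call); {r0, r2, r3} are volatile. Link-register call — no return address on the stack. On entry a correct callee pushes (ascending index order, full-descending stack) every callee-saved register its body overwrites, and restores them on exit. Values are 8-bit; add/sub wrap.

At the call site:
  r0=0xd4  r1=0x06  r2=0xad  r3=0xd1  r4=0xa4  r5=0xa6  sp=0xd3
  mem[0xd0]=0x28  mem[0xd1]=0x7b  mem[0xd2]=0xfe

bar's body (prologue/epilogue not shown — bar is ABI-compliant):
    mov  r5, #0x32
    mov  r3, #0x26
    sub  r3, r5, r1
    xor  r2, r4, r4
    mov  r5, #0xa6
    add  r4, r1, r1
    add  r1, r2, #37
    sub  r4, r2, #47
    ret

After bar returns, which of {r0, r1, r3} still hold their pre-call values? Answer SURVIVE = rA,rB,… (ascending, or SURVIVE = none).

prologue: push r1 → mem[0xd2]=0x06, sp=0xd2
prologue: push r4 → mem[0xd1]=0xa4, sp=0xd1
prologue: push r5 → mem[0xd0]=0xa6, sp=0xd0
body[0] mov  r5, #0x32 → r5=0x32
body[1] mov  r3, #0x26 → r3=0x26
body[2] sub  r3, r5, r1 → r3=0x2c
body[3] xor  r2, r4, r4 → r2=0x00
body[4] mov  r5, #0xa6 → r5=0xa6
body[5] add  r4, r1, r1 → r4=0x0c
body[6] add  r1, r2, #37 → r1=0x25
body[7] sub  r4, r2, #47 → r4=0xd1
epilogue: pop r5=0xa6, sp=0xd1
epilogue: pop r4=0xa4, sp=0xd2
epilogue: pop r1=0x06, sp=0xd3
r0: caller-saved, written=False
r1: callee-saved, written=True
r3: caller-saved, written=True

SURVIVE = r0,r1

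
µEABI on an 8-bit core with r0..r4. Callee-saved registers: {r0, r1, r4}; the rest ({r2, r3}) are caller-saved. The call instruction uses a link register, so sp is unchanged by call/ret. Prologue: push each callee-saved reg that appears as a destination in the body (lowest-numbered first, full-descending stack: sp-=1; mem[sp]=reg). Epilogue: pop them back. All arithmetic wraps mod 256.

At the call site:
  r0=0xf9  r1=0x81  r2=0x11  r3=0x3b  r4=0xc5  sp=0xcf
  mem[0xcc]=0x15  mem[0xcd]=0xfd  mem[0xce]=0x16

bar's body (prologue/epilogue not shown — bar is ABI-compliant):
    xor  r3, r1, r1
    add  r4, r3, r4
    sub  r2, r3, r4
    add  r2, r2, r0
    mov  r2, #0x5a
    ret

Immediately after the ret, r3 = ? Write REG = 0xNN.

prologue: push r4 -> mem[0xce]=0xc5, sp=0xce
body[0] xor  r3, r1, r1 -> r3=0x00
body[1] add  r4, r3, r4 -> r4=0xc5
body[2] sub  r2, r3, r4 -> r2=0x3b
body[3] add  r2, r2, r0 -> r2=0x34
body[4] mov  r2, #0x5a -> r2=0x5a
epilogue: pop r4=0xc5, sp=0xcf
r3 is caller-saved -> body value

REG = 0x00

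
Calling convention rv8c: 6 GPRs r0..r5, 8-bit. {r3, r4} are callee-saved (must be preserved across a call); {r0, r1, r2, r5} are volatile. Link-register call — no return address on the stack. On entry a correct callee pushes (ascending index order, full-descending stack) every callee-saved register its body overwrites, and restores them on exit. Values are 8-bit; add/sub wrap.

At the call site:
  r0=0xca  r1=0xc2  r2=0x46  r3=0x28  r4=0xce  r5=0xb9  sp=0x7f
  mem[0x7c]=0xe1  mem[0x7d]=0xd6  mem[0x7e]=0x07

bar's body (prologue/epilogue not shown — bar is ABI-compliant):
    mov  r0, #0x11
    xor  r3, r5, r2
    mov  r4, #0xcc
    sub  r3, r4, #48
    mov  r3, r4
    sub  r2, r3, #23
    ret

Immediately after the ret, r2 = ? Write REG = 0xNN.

REG = 0xb5

prologue: push r3 → mem[0x7e]=0x28, sp=0x7e
prologue: push r4 → mem[0x7d]=0xce, sp=0x7d
body[0] mov  r0, #0x11 → r0=0x11
body[1] xor  r3, r5, r2 → r3=0xff
body[2] mov  r4, #0xcc → r4=0xcc
body[3] sub  r3, r4, #48 → r3=0x9c
body[4] mov  r3, r4 → r3=0xcc
body[5] sub  r2, r3, #23 → r2=0xb5
epilogue: pop r4=0xce, sp=0x7e
epilogue: pop r3=0x28, sp=0x7f
r2 is caller-saved → body value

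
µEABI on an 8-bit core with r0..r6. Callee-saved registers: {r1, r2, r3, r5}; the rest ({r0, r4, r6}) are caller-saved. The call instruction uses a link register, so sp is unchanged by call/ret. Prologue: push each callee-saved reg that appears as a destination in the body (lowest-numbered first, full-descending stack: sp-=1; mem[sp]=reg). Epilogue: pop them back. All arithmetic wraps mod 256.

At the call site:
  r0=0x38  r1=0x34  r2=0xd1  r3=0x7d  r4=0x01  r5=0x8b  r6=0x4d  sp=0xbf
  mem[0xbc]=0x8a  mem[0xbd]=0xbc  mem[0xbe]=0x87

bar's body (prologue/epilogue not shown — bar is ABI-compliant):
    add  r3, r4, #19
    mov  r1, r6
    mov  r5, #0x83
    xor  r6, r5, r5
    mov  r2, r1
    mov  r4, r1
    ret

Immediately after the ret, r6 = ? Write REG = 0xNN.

REG = 0x00

prologue: push r1 → mem[0xbe]=0x34, sp=0xbe
prologue: push r2 → mem[0xbd]=0xd1, sp=0xbd
prologue: push r3 → mem[0xbc]=0x7d, sp=0xbc
prologue: push r5 → mem[0xbb]=0x8b, sp=0xbb
body[0] add  r3, r4, #19 → r3=0x14
body[1] mov  r1, r6 → r1=0x4d
body[2] mov  r5, #0x83 → r5=0x83
body[3] xor  r6, r5, r5 → r6=0x00
body[4] mov  r2, r1 → r2=0x4d
body[5] mov  r4, r1 → r4=0x4d
epilogue: pop r5=0x8b, sp=0xbc
epilogue: pop r3=0x7d, sp=0xbd
epilogue: pop r2=0xd1, sp=0xbe
epilogue: pop r1=0x34, sp=0xbf
r6 is caller-saved → body value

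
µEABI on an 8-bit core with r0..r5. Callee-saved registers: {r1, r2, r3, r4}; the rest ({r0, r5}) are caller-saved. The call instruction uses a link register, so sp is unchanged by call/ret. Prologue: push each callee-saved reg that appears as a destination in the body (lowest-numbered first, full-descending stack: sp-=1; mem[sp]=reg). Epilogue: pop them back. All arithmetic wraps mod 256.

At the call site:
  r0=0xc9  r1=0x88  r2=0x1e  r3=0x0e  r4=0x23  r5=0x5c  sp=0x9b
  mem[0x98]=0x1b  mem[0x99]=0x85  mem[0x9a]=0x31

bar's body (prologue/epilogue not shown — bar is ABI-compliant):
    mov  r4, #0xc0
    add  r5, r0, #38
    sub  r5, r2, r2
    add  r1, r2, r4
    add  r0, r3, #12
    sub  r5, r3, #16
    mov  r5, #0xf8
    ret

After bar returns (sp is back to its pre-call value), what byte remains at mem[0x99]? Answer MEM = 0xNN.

MEM = 0x23

prologue: push r1 → mem[0x9a]=0x88, sp=0x9a
prologue: push r4 → mem[0x99]=0x23, sp=0x99
body[0] mov  r4, #0xc0 → r4=0xc0
body[1] add  r5, r0, #38 → r5=0xef
body[2] sub  r5, r2, r2 → r5=0x00
body[3] add  r1, r2, r4 → r1=0xde
body[4] add  r0, r3, #12 → r0=0x1a
body[5] sub  r5, r3, #16 → r5=0xfe
body[6] mov  r5, #0xf8 → r5=0xf8
epilogue: pop r4=0x23, sp=0x9a
epilogue: pop r1=0x88, sp=0x9b
prologue pushed ['r1', 'r4'] at ['0x9a', '0x99']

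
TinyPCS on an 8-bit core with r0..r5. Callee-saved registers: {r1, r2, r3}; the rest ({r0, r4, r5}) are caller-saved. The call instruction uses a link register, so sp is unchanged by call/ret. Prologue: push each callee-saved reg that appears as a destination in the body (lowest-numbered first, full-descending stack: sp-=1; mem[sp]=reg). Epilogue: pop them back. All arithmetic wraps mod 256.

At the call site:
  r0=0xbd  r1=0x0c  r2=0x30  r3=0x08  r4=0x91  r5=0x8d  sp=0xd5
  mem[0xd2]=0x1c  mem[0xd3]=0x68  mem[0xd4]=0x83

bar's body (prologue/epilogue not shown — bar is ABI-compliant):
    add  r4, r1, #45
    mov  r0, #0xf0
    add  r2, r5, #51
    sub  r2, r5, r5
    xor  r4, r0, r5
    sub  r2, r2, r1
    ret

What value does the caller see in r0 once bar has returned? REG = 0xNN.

REG = 0xf0

prologue: push r2 -> mem[0xd4]=0x30, sp=0xd4
body[0] add  r4, r1, #45 -> r4=0x39
body[1] mov  r0, #0xf0 -> r0=0xf0
body[2] add  r2, r5, #51 -> r2=0xc0
body[3] sub  r2, r5, r5 -> r2=0x00
body[4] xor  r4, r0, r5 -> r4=0x7d
body[5] sub  r2, r2, r1 -> r2=0xf4
epilogue: pop r2=0x30, sp=0xd5
r0 is caller-saved -> body value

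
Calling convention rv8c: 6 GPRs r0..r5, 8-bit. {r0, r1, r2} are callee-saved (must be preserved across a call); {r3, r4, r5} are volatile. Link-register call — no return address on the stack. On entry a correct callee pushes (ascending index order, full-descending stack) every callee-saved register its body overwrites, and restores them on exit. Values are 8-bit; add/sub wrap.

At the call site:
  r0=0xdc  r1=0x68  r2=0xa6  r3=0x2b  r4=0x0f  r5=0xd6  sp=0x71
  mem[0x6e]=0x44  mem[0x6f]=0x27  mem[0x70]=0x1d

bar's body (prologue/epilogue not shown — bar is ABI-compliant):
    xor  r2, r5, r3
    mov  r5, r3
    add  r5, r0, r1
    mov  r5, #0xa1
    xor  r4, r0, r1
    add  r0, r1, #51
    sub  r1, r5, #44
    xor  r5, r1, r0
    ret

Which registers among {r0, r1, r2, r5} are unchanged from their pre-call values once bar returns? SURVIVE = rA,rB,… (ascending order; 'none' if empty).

prologue: push r0 -> mem[0x70]=0xdc, sp=0x70
prologue: push r1 -> mem[0x6f]=0x68, sp=0x6f
prologue: push r2 -> mem[0x6e]=0xa6, sp=0x6e
body[0] xor  r2, r5, r3 -> r2=0xfd
body[1] mov  r5, r3 -> r5=0x2b
body[2] add  r5, r0, r1 -> r5=0x44
body[3] mov  r5, #0xa1 -> r5=0xa1
body[4] xor  r4, r0, r1 -> r4=0xb4
body[5] add  r0, r1, #51 -> r0=0x9b
body[6] sub  r1, r5, #44 -> r1=0x75
body[7] xor  r5, r1, r0 -> r5=0xee
epilogue: pop r2=0xa6, sp=0x6f
epilogue: pop r1=0x68, sp=0x70
epilogue: pop r0=0xdc, sp=0x71
r0: callee-saved, written=True
r1: callee-saved, written=True
r2: callee-saved, written=True
r5: caller-saved, written=True

SURVIVE = r0,r1,r2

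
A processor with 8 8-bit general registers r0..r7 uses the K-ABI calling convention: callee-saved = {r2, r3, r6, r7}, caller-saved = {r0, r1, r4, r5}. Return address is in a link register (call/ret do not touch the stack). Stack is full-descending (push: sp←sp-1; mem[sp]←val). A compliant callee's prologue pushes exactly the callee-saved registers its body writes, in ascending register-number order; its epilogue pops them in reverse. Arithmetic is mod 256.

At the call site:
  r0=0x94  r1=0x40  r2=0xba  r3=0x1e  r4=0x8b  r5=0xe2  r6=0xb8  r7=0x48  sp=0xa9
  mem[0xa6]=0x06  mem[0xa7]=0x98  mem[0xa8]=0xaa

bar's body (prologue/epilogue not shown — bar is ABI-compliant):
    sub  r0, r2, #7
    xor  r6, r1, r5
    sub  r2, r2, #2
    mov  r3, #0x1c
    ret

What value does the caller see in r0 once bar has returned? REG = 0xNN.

prologue: push r2 → mem[0xa8]=0xba, sp=0xa8
prologue: push r3 → mem[0xa7]=0x1e, sp=0xa7
prologue: push r6 → mem[0xa6]=0xb8, sp=0xa6
body[0] sub  r0, r2, #7 → r0=0xb3
body[1] xor  r6, r1, r5 → r6=0xa2
body[2] sub  r2, r2, #2 → r2=0xb8
body[3] mov  r3, #0x1c → r3=0x1c
epilogue: pop r6=0xb8, sp=0xa7
epilogue: pop r3=0x1e, sp=0xa8
epilogue: pop r2=0xba, sp=0xa9
r0 is caller-saved → body value

REG = 0xb3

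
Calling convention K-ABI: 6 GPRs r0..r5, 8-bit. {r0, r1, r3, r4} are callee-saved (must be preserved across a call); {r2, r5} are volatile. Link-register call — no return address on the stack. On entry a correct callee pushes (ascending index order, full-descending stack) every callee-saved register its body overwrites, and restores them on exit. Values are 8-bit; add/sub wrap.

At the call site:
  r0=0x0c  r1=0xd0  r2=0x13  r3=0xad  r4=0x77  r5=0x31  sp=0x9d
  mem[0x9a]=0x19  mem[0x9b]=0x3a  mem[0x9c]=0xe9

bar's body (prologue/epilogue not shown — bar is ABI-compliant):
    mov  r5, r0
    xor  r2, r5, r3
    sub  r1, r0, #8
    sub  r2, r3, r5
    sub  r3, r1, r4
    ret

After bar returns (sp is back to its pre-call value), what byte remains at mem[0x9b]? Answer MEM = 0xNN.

MEM = 0xad

prologue: push r1 -> mem[0x9c]=0xd0, sp=0x9c
prologue: push r3 -> mem[0x9b]=0xad, sp=0x9b
body[0] mov  r5, r0 -> r5=0x0c
body[1] xor  r2, r5, r3 -> r2=0xa1
body[2] sub  r1, r0, #8 -> r1=0x04
body[3] sub  r2, r3, r5 -> r2=0xa1
body[4] sub  r3, r1, r4 -> r3=0x8d
epilogue: pop r3=0xad, sp=0x9c
epilogue: pop r1=0xd0, sp=0x9d
prologue pushed ['r1', 'r3'] at ['0x9c', '0x9b']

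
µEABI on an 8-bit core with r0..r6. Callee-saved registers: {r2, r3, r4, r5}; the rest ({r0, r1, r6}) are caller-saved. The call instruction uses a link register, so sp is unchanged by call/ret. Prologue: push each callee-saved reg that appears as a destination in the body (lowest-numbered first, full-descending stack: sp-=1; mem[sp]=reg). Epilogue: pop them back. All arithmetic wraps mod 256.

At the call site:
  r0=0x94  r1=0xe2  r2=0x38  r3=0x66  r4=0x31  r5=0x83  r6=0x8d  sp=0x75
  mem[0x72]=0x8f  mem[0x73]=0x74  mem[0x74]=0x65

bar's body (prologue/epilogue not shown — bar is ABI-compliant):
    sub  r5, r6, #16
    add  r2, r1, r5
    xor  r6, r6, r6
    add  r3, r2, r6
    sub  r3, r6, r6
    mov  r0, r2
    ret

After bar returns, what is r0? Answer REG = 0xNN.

REG = 0x5f

prologue: push r2 -> mem[0x74]=0x38, sp=0x74
prologue: push r3 -> mem[0x73]=0x66, sp=0x73
prologue: push r5 -> mem[0x72]=0x83, sp=0x72
body[0] sub  r5, r6, #16 -> r5=0x7d
body[1] add  r2, r1, r5 -> r2=0x5f
body[2] xor  r6, r6, r6 -> r6=0x00
body[3] add  r3, r2, r6 -> r3=0x5f
body[4] sub  r3, r6, r6 -> r3=0x00
body[5] mov  r0, r2 -> r0=0x5f
epilogue: pop r5=0x83, sp=0x73
epilogue: pop r3=0x66, sp=0x74
epilogue: pop r2=0x38, sp=0x75
r0 is caller-saved -> body value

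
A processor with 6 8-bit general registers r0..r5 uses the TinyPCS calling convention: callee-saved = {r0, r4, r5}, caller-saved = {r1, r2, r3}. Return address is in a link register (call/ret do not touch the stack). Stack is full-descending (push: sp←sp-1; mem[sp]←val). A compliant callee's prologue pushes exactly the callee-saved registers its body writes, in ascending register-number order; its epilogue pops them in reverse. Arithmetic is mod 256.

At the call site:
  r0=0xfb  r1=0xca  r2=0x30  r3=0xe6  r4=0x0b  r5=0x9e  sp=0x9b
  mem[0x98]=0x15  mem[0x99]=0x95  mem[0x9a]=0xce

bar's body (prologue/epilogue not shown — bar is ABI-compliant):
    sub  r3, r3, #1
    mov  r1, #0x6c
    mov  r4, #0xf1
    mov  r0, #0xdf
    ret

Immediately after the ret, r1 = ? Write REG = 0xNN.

REG = 0x6c

prologue: push r0 → mem[0x9a]=0xfb, sp=0x9a
prologue: push r4 → mem[0x99]=0x0b, sp=0x99
body[0] sub  r3, r3, #1 → r3=0xe5
body[1] mov  r1, #0x6c → r1=0x6c
body[2] mov  r4, #0xf1 → r4=0xf1
body[3] mov  r0, #0xdf → r0=0xdf
epilogue: pop r4=0x0b, sp=0x9a
epilogue: pop r0=0xfb, sp=0x9b
r1 is caller-saved → body value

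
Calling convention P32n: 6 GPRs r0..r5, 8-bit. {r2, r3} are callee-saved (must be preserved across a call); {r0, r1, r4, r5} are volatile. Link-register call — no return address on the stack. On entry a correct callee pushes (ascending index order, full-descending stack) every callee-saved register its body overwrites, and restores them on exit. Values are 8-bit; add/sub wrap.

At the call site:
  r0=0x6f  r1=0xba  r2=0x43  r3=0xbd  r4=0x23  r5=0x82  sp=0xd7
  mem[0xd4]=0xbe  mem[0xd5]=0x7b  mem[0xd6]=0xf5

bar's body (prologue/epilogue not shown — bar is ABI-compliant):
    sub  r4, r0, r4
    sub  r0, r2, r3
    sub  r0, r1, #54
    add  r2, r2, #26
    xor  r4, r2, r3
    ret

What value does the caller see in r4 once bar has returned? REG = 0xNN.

prologue: push r2 → mem[0xd6]=0x43, sp=0xd6
body[0] sub  r4, r0, r4 → r4=0x4c
body[1] sub  r0, r2, r3 → r0=0x86
body[2] sub  r0, r1, #54 → r0=0x84
body[3] add  r2, r2, #26 → r2=0x5d
body[4] xor  r4, r2, r3 → r4=0xe0
epilogue: pop r2=0x43, sp=0xd7
r4 is caller-saved → body value

REG = 0xe0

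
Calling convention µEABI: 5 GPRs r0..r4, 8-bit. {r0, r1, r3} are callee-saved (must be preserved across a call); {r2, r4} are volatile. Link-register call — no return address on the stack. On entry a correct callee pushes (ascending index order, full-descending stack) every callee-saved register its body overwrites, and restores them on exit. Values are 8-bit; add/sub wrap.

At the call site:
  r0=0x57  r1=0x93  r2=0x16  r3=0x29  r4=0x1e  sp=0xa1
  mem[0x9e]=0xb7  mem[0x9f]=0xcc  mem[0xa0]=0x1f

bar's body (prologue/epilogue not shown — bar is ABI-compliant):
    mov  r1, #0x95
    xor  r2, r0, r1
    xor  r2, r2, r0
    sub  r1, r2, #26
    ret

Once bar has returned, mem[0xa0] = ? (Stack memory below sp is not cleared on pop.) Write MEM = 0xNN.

MEM = 0x93

prologue: push r1 -> mem[0xa0]=0x93, sp=0xa0
body[0] mov  r1, #0x95 -> r1=0x95
body[1] xor  r2, r0, r1 -> r2=0xc2
body[2] xor  r2, r2, r0 -> r2=0x95
body[3] sub  r1, r2, #26 -> r1=0x7b
epilogue: pop r1=0x93, sp=0xa1
prologue pushed ['r1'] at ['0xa0']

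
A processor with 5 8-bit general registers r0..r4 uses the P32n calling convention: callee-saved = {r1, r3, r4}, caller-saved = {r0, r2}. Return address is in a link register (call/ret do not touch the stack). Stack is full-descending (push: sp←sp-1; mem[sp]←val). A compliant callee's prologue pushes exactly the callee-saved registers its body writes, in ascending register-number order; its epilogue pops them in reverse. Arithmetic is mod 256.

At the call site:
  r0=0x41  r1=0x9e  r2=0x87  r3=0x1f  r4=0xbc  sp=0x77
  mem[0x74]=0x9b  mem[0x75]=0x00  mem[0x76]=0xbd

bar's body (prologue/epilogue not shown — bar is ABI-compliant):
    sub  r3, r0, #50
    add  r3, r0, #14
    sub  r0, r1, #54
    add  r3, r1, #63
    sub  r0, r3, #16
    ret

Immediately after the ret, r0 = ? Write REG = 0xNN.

REG = 0xcd

prologue: push r3 -> mem[0x76]=0x1f, sp=0x76
body[0] sub  r3, r0, #50 -> r3=0x0f
body[1] add  r3, r0, #14 -> r3=0x4f
body[2] sub  r0, r1, #54 -> r0=0x68
body[3] add  r3, r1, #63 -> r3=0xdd
body[4] sub  r0, r3, #16 -> r0=0xcd
epilogue: pop r3=0x1f, sp=0x77
r0 is caller-saved -> body value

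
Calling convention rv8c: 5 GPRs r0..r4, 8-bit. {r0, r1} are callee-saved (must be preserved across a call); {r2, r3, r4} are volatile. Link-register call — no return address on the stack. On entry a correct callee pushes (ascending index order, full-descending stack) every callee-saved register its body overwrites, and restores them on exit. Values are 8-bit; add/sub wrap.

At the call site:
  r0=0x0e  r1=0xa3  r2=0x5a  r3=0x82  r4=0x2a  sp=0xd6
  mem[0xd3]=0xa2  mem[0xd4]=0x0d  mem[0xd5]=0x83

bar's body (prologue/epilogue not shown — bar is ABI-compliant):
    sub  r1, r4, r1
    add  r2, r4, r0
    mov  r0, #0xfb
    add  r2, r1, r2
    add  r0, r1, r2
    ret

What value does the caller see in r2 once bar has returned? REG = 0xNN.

REG = 0xbf

prologue: push r0 -> mem[0xd5]=0x0e, sp=0xd5
prologue: push r1 -> mem[0xd4]=0xa3, sp=0xd4
body[0] sub  r1, r4, r1 -> r1=0x87
body[1] add  r2, r4, r0 -> r2=0x38
body[2] mov  r0, #0xfb -> r0=0xfb
body[3] add  r2, r1, r2 -> r2=0xbf
body[4] add  r0, r1, r2 -> r0=0x46
epilogue: pop r1=0xa3, sp=0xd5
epilogue: pop r0=0x0e, sp=0xd6
r2 is caller-saved -> body value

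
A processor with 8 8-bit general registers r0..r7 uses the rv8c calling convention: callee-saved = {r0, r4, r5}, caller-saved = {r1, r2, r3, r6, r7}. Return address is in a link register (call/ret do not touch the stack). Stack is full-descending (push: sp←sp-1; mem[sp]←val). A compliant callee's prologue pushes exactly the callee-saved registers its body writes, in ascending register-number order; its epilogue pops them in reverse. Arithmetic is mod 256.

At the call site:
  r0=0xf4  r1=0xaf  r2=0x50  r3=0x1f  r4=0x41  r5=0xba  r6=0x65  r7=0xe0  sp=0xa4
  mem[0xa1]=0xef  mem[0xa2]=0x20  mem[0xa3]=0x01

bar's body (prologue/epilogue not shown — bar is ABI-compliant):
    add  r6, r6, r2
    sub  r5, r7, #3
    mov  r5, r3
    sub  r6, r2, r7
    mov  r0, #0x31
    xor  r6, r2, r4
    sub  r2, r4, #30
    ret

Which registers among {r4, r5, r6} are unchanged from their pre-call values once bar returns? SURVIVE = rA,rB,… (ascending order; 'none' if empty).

SURVIVE = r4,r5

prologue: push r0 -> mem[0xa3]=0xf4, sp=0xa3
prologue: push r5 -> mem[0xa2]=0xba, sp=0xa2
body[0] add  r6, r6, r2 -> r6=0xb5
body[1] sub  r5, r7, #3 -> r5=0xdd
body[2] mov  r5, r3 -> r5=0x1f
body[3] sub  r6, r2, r7 -> r6=0x70
body[4] mov  r0, #0x31 -> r0=0x31
body[5] xor  r6, r2, r4 -> r6=0x11
body[6] sub  r2, r4, #30 -> r2=0x23
epilogue: pop r5=0xba, sp=0xa3
epilogue: pop r0=0xf4, sp=0xa4
r4: callee-saved, written=False
r5: callee-saved, written=True
r6: caller-saved, written=True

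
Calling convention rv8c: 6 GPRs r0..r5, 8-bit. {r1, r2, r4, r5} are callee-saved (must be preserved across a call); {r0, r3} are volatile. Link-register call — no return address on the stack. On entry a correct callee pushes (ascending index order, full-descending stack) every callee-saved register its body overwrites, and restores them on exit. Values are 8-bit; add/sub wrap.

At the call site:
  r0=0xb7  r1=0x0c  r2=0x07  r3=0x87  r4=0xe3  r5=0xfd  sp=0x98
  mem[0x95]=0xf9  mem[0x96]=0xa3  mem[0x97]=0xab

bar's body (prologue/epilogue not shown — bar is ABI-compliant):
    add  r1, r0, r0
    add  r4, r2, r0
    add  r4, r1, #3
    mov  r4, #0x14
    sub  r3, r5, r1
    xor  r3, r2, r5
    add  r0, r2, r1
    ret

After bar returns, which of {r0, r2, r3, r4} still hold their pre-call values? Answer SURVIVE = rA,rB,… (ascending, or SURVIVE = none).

prologue: push r1 -> mem[0x97]=0x0c, sp=0x97
prologue: push r4 -> mem[0x96]=0xe3, sp=0x96
body[0] add  r1, r0, r0 -> r1=0x6e
body[1] add  r4, r2, r0 -> r4=0xbe
body[2] add  r4, r1, #3 -> r4=0x71
body[3] mov  r4, #0x14 -> r4=0x14
body[4] sub  r3, r5, r1 -> r3=0x8f
body[5] xor  r3, r2, r5 -> r3=0xfa
body[6] add  r0, r2, r1 -> r0=0x75
epilogue: pop r4=0xe3, sp=0x97
epilogue: pop r1=0x0c, sp=0x98
r0: caller-saved, written=True
r2: callee-saved, written=False
r3: caller-saved, written=True
r4: callee-saved, written=True

SURVIVE = r2,r4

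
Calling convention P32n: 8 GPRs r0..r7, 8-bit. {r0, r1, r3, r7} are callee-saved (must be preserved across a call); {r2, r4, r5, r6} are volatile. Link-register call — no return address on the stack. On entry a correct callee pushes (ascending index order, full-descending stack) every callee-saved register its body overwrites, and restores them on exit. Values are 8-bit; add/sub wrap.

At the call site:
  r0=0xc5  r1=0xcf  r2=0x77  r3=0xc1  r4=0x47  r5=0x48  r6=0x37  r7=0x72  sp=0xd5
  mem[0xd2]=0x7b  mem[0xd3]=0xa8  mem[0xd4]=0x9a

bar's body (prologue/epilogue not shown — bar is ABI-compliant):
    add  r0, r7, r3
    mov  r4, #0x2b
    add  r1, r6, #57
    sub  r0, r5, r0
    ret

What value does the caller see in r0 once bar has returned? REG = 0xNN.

prologue: push r0 → mem[0xd4]=0xc5, sp=0xd4
prologue: push r1 → mem[0xd3]=0xcf, sp=0xd3
body[0] add  r0, r7, r3 → r0=0x33
body[1] mov  r4, #0x2b → r4=0x2b
body[2] add  r1, r6, #57 → r1=0x70
body[3] sub  r0, r5, r0 → r0=0x15
epilogue: pop r1=0xcf, sp=0xd4
epilogue: pop r0=0xc5, sp=0xd5
r0 is callee-saved → restored

REG = 0xc5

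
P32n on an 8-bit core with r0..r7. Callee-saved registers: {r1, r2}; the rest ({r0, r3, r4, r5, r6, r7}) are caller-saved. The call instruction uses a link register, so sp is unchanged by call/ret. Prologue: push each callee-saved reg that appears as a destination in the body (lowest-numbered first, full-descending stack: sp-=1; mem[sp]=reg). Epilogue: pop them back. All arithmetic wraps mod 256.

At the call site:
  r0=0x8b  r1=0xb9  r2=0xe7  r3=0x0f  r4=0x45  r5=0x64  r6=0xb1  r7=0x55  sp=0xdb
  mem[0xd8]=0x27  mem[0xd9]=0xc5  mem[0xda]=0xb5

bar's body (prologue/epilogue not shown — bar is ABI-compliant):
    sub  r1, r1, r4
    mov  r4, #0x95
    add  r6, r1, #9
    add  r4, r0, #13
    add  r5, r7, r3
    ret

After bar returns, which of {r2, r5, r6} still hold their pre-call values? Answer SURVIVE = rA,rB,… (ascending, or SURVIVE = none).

prologue: push r1 -> mem[0xda]=0xb9, sp=0xda
body[0] sub  r1, r1, r4 -> r1=0x74
body[1] mov  r4, #0x95 -> r4=0x95
body[2] add  r6, r1, #9 -> r6=0x7d
body[3] add  r4, r0, #13 -> r4=0x98
body[4] add  r5, r7, r3 -> r5=0x64
epilogue: pop r1=0xb9, sp=0xdb
r2: callee-saved, written=False
r5: caller-saved, written=True
r6: caller-saved, written=True

SURVIVE = r2,r5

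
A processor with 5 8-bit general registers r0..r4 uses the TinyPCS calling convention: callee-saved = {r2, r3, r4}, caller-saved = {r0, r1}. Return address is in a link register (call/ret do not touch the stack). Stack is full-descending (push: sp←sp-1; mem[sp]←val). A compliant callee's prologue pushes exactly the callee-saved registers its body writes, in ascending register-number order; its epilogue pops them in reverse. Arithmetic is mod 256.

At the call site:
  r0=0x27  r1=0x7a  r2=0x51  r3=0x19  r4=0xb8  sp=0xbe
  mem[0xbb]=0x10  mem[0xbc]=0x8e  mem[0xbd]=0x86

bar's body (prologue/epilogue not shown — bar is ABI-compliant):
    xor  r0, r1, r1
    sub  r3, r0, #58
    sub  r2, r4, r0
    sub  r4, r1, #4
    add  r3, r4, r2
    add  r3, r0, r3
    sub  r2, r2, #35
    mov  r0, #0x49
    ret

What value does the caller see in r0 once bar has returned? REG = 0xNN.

prologue: push r2 -> mem[0xbd]=0x51, sp=0xbd
prologue: push r3 -> mem[0xbc]=0x19, sp=0xbc
prologue: push r4 -> mem[0xbb]=0xb8, sp=0xbb
body[0] xor  r0, r1, r1 -> r0=0x00
body[1] sub  r3, r0, #58 -> r3=0xc6
body[2] sub  r2, r4, r0 -> r2=0xb8
body[3] sub  r4, r1, #4 -> r4=0x76
body[4] add  r3, r4, r2 -> r3=0x2e
body[5] add  r3, r0, r3 -> r3=0x2e
body[6] sub  r2, r2, #35 -> r2=0x95
body[7] mov  r0, #0x49 -> r0=0x49
epilogue: pop r4=0xb8, sp=0xbc
epilogue: pop r3=0x19, sp=0xbd
epilogue: pop r2=0x51, sp=0xbe
r0 is caller-saved -> body value

REG = 0x49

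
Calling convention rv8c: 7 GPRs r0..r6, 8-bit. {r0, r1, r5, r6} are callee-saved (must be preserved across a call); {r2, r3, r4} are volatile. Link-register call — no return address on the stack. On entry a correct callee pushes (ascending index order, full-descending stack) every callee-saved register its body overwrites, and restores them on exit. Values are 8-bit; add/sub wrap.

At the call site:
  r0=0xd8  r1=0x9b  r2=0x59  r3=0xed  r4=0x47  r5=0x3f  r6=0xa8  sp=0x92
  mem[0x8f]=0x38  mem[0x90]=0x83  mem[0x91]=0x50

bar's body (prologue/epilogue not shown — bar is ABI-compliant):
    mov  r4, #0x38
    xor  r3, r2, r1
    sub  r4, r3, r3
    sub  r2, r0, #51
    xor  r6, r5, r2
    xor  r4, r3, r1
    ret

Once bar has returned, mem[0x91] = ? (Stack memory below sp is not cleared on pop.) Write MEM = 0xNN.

prologue: push r6 -> mem[0x91]=0xa8, sp=0x91
body[0] mov  r4, #0x38 -> r4=0x38
body[1] xor  r3, r2, r1 -> r3=0xc2
body[2] sub  r4, r3, r3 -> r4=0x00
body[3] sub  r2, r0, #51 -> r2=0xa5
body[4] xor  r6, r5, r2 -> r6=0x9a
body[5] xor  r4, r3, r1 -> r4=0x59
epilogue: pop r6=0xa8, sp=0x92
prologue pushed ['r6'] at ['0x91']

MEM = 0xa8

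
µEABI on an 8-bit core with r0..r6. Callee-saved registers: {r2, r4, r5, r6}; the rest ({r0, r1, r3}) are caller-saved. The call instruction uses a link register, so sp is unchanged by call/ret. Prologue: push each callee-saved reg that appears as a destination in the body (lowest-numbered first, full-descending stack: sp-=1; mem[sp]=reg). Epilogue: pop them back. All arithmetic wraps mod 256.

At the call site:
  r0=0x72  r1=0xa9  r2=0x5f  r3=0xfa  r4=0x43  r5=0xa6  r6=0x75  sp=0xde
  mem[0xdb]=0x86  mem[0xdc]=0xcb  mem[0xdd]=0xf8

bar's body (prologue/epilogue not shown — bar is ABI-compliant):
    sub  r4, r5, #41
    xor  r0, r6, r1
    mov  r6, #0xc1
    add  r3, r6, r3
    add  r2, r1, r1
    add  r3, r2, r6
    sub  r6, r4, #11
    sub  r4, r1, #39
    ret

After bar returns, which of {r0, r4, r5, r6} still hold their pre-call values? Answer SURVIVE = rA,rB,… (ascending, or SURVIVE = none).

SURVIVE = r4,r5,r6

prologue: push r2 -> mem[0xdd]=0x5f, sp=0xdd
prologue: push r4 -> mem[0xdc]=0x43, sp=0xdc
prologue: push r6 -> mem[0xdb]=0x75, sp=0xdb
body[0] sub  r4, r5, #41 -> r4=0x7d
body[1] xor  r0, r6, r1 -> r0=0xdc
body[2] mov  r6, #0xc1 -> r6=0xc1
body[3] add  r3, r6, r3 -> r3=0xbb
body[4] add  r2, r1, r1 -> r2=0x52
body[5] add  r3, r2, r6 -> r3=0x13
body[6] sub  r6, r4, #11 -> r6=0x72
body[7] sub  r4, r1, #39 -> r4=0x82
epilogue: pop r6=0x75, sp=0xdc
epilogue: pop r4=0x43, sp=0xdd
epilogue: pop r2=0x5f, sp=0xde
r0: caller-saved, written=True
r4: callee-saved, written=True
r5: callee-saved, written=False
r6: callee-saved, written=True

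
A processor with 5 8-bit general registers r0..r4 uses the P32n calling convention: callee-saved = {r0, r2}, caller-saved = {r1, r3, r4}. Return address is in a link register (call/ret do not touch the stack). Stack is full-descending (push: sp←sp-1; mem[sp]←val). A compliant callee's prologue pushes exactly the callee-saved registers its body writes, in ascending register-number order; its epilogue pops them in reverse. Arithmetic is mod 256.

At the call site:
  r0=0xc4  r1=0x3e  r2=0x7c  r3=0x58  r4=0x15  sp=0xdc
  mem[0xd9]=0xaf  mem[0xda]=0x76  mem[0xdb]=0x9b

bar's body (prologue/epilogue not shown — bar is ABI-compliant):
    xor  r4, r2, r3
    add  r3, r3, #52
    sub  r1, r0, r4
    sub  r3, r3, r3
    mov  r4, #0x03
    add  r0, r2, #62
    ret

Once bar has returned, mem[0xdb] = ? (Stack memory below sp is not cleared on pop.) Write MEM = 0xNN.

MEM = 0xc4

prologue: push r0 → mem[0xdb]=0xc4, sp=0xdb
body[0] xor  r4, r2, r3 → r4=0x24
body[1] add  r3, r3, #52 → r3=0x8c
body[2] sub  r1, r0, r4 → r1=0xa0
body[3] sub  r3, r3, r3 → r3=0x00
body[4] mov  r4, #0x03 → r4=0x03
body[5] add  r0, r2, #62 → r0=0xba
epilogue: pop r0=0xc4, sp=0xdc
prologue pushed ['r0'] at ['0xdb']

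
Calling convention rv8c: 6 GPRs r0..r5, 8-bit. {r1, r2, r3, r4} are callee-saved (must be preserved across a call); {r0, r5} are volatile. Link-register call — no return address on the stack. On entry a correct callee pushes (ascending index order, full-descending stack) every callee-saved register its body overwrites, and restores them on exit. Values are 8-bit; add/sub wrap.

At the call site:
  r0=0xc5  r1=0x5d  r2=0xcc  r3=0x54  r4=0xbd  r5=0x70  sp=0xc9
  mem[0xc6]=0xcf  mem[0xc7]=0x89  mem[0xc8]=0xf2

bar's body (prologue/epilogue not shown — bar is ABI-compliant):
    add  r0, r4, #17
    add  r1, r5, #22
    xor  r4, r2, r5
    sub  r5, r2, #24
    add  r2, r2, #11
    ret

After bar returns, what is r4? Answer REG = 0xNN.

prologue: push r1 -> mem[0xc8]=0x5d, sp=0xc8
prologue: push r2 -> mem[0xc7]=0xcc, sp=0xc7
prologue: push r4 -> mem[0xc6]=0xbd, sp=0xc6
body[0] add  r0, r4, #17 -> r0=0xce
body[1] add  r1, r5, #22 -> r1=0x86
body[2] xor  r4, r2, r5 -> r4=0xbc
body[3] sub  r5, r2, #24 -> r5=0xb4
body[4] add  r2, r2, #11 -> r2=0xd7
epilogue: pop r4=0xbd, sp=0xc7
epilogue: pop r2=0xcc, sp=0xc8
epilogue: pop r1=0x5d, sp=0xc9
r4 is callee-saved -> restored

REG = 0xbd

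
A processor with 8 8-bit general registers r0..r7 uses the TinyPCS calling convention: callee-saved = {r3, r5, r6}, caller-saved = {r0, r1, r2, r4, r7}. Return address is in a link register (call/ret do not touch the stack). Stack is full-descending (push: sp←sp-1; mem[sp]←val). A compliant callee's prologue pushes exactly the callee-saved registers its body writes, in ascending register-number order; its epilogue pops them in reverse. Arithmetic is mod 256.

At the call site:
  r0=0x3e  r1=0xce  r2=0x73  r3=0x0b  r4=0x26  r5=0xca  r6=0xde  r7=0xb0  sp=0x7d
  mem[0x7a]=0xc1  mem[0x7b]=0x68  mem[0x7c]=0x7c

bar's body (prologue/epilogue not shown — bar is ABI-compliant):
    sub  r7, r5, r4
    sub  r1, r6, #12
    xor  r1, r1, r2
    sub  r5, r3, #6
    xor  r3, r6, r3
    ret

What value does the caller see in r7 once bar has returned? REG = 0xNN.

REG = 0xa4

prologue: push r3 → mem[0x7c]=0x0b, sp=0x7c
prologue: push r5 → mem[0x7b]=0xca, sp=0x7b
body[0] sub  r7, r5, r4 → r7=0xa4
body[1] sub  r1, r6, #12 → r1=0xd2
body[2] xor  r1, r1, r2 → r1=0xa1
body[3] sub  r5, r3, #6 → r5=0x05
body[4] xor  r3, r6, r3 → r3=0xd5
epilogue: pop r5=0xca, sp=0x7c
epilogue: pop r3=0x0b, sp=0x7d
r7 is caller-saved → body value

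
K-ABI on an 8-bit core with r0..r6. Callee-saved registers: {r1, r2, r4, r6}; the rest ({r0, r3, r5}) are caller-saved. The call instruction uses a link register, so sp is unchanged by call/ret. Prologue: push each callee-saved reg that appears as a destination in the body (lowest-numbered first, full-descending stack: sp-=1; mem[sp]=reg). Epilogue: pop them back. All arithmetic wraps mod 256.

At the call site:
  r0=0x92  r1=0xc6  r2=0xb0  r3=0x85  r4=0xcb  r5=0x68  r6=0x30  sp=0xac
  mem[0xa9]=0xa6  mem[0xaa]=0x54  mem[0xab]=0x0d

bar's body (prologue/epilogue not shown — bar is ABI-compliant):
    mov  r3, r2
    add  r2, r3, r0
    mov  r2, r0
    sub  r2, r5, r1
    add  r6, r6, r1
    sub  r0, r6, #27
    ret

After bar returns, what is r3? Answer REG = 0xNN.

prologue: push r2 → mem[0xab]=0xb0, sp=0xab
prologue: push r6 → mem[0xaa]=0x30, sp=0xaa
body[0] mov  r3, r2 → r3=0xb0
body[1] add  r2, r3, r0 → r2=0x42
body[2] mov  r2, r0 → r2=0x92
body[3] sub  r2, r5, r1 → r2=0xa2
body[4] add  r6, r6, r1 → r6=0xf6
body[5] sub  r0, r6, #27 → r0=0xdb
epilogue: pop r6=0x30, sp=0xab
epilogue: pop r2=0xb0, sp=0xac
r3 is caller-saved → body value

REG = 0xb0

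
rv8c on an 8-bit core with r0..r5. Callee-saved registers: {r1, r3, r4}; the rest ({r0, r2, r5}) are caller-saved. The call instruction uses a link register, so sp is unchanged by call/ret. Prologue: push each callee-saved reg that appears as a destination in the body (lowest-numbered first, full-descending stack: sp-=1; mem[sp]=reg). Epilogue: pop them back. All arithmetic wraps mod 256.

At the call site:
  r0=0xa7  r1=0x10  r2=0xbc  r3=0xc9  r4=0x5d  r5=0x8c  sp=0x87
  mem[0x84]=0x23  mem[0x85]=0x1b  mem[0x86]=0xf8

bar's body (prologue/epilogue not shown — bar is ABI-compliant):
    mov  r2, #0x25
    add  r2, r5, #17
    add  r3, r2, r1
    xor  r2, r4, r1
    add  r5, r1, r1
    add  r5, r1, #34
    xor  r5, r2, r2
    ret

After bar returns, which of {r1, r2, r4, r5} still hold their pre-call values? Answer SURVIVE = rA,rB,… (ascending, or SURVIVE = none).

SURVIVE = r1,r4

prologue: push r3 -> mem[0x86]=0xc9, sp=0x86
body[0] mov  r2, #0x25 -> r2=0x25
body[1] add  r2, r5, #17 -> r2=0x9d
body[2] add  r3, r2, r1 -> r3=0xad
body[3] xor  r2, r4, r1 -> r2=0x4d
body[4] add  r5, r1, r1 -> r5=0x20
body[5] add  r5, r1, #34 -> r5=0x32
body[6] xor  r5, r2, r2 -> r5=0x00
epilogue: pop r3=0xc9, sp=0x87
r1: callee-saved, written=False
r2: caller-saved, written=True
r4: callee-saved, written=False
r5: caller-saved, written=True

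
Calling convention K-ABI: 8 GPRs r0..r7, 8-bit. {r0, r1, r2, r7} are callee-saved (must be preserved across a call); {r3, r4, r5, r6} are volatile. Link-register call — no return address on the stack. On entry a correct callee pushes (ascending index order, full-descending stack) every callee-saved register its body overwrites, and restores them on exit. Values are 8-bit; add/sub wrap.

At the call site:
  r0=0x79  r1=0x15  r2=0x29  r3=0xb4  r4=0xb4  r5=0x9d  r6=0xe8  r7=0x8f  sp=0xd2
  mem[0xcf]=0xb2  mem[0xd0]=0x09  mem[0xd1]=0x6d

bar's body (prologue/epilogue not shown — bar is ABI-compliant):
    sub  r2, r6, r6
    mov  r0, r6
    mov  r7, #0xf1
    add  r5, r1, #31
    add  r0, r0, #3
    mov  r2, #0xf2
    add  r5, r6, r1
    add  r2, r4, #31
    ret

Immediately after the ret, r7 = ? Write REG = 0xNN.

REG = 0x8f

prologue: push r0 -> mem[0xd1]=0x79, sp=0xd1
prologue: push r2 -> mem[0xd0]=0x29, sp=0xd0
prologue: push r7 -> mem[0xcf]=0x8f, sp=0xcf
body[0] sub  r2, r6, r6 -> r2=0x00
body[1] mov  r0, r6 -> r0=0xe8
body[2] mov  r7, #0xf1 -> r7=0xf1
body[3] add  r5, r1, #31 -> r5=0x34
body[4] add  r0, r0, #3 -> r0=0xeb
body[5] mov  r2, #0xf2 -> r2=0xf2
body[6] add  r5, r6, r1 -> r5=0xfd
body[7] add  r2, r4, #31 -> r2=0xd3
epilogue: pop r7=0x8f, sp=0xd0
epilogue: pop r2=0x29, sp=0xd1
epilogue: pop r0=0x79, sp=0xd2
r7 is callee-saved -> restored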